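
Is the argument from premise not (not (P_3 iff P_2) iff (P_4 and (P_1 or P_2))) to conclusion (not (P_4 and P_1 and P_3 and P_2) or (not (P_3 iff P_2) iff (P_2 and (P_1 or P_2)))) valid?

P_1  P_2  P_3  P_4  |  φ  ψ
 F    F    F    F   |  F  T
 F    F    F    T   |  F  T
 F    F    T    F   |  T  T
 F    F    T    T   |  T  T
 F    T    F    F   |  T  T
 F    T    F    T   |  F  T
 F    T    T    F   |  F  T
 F    T    T    T   |  T  T
 T    F    F    F   |  F  T
 T    F    F    T   |  T  T
 T    F    T    F   |  T  T
 T    F    T    T   |  F  T
 T    T    F    F   |  T  T
 T    T    F    T   |  F  T
 T    T    T    F   |  F  T
 T    T    T    T   |  T  F
At P_1=T, P_2=T, P_3=T, P_4=T we have φ true but ψ false, so φ does not entail ψ.

no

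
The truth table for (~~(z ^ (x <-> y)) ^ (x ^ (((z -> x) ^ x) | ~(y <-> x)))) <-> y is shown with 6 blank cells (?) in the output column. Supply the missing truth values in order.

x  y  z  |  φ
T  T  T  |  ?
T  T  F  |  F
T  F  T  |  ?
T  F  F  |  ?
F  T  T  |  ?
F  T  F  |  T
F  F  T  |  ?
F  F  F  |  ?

Row x=T, y=T, z=T: (~~(z ^ (x <-> y)) ^ (x ^ (((z -> x) ^ x) | ~(y <-> x)))) = T, so the formula = T.
Row x=T, y=F, z=T: (~~(z ^ (x <-> y)) ^ (x ^ (((z -> x) ^ x) | ~(y <-> x)))) = T, so the formula = F.
Row x=T, y=F, z=F: (~~(z ^ (x <-> y)) ^ (x ^ (((z -> x) ^ x) | ~(y <-> x)))) = F, so the formula = T.
Row x=F, y=T, z=T: (~~(z ^ (x <-> y)) ^ (x ^ (((z -> x) ^ x) | ~(y <-> x)))) = F, so the formula = F.
Row x=F, y=F, z=T: (~~(z ^ (x <-> y)) ^ (x ^ (((z -> x) ^ x) | ~(y <-> x)))) = F, so the formula = T.
Row x=F, y=F, z=F: (~~(z ^ (x <-> y)) ^ (x ^ (((z -> x) ^ x) | ~(y <-> x)))) = F, so the formula = T.

T, F, T, F, T, T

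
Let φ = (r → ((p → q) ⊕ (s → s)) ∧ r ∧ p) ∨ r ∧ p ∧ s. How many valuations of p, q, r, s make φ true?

p  q  r  s  |  (p → q)  (s → s)  ((p → q) ⊕ (s → s))  (r ∧ p)  ((r ∧ p) ∧ s)  φ
1  1  1  1  |     1        1              0              1           1        1
1  1  1  0  |     1        1              0              1           0        0
1  1  0  1  |     1        1              0              0           0        1
1  1  0  0  |     1        1              0              0           0        1
1  0  1  1  |     0        1              1              1           1        1
1  0  1  0  |     0        1              1              1           0        1
1  0  0  1  |     0        1              1              0           0        1
1  0  0  0  |     0        1              1              0           0        1
0  1  1  1  |     1        1              0              0           0        0
0  1  1  0  |     1        1              0              0           0        0
0  1  0  1  |     1        1              0              0           0        1
0  1  0  0  |     1        1              0              0           0        1
0  0  1  1  |     1        1              0              0           0        0
0  0  1  0  |     1        1              0              0           0        0
0  0  0  1  |     1        1              0              0           0        1
0  0  0  0  |     1        1              0              0           0        1
The formula is true on 11 of the 16 rows.

11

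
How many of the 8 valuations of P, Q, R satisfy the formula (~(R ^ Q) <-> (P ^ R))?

4

P | Q | R || (~(R ^ Q) <-> (P ^ R))
T | T | T ||           F           
T | T | F ||           F           
T | F | T ||           T           
T | F | F ||           T           
F | T | T ||           T           
F | T | F ||           T           
F | F | T ||           F           
F | F | F ||           F           
The formula is true on 4 of the 8 rows.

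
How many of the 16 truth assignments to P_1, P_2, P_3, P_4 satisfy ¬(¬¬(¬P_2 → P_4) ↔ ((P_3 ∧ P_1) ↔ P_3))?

6

P_1 | P_2 | P_3 | P_4 || φ
 T  |  T  |  T  |  T  || F
 T  |  T  |  T  |  F  || F
 T  |  T  |  F  |  T  || F
 T  |  T  |  F  |  F  || F
 T  |  F  |  T  |  T  || F
 T  |  F  |  T  |  F  || T
 T  |  F  |  F  |  T  || F
 T  |  F  |  F  |  F  || T
 F  |  T  |  T  |  T  || T
 F  |  T  |  T  |  F  || T
 F  |  T  |  F  |  T  || F
 F  |  T  |  F  |  F  || F
 F  |  F  |  T  |  T  || T
 F  |  F  |  T  |  F  || F
 F  |  F  |  F  |  T  || F
 F  |  F  |  F  |  F  || T
The formula is true on 6 of the 16 rows.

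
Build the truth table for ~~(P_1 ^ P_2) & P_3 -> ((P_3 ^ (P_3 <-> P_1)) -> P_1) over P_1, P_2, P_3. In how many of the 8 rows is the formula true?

P_1 | P_2 | P_3 || (P_1 ^ P_2) | ~(P_1 ^ P_2) | ~~(P_1 ^ P_2) | (~~(P_1 ^ P_2) & P_3) | (P_3 <-> P_1) | (P_3 ^ (P_3 <-> P_1)) | φ
 1  |  1  |  1  ||      0      |      1       |       0       |           0           |       1       |           0           | 1
 1  |  1  |  0  ||      0      |      1       |       0       |           0           |       0       |           0           | 1
 1  |  0  |  1  ||      1      |      0       |       1       |           1           |       1       |           0           | 1
 1  |  0  |  0  ||      1      |      0       |       1       |           0           |       0       |           0           | 1
 0  |  1  |  1  ||      1      |      0       |       1       |           1           |       0       |           1           | 0
 0  |  1  |  0  ||      1      |      0       |       1       |           0           |       1       |           1           | 1
 0  |  0  |  1  ||      0      |      1       |       0       |           0           |       0       |           1           | 1
 0  |  0  |  0  ||      0      |      1       |       0       |           0           |       1       |           1           | 1
The formula is true on 7 of the 8 rows.

7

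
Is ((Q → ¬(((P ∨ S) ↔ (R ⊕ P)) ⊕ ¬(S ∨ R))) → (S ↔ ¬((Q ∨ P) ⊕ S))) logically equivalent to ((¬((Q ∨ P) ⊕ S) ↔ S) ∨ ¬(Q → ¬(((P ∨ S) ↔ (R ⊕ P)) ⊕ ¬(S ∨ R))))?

equivalent

P  Q  R  S  |  φ  ψ
F  F  F  F  |  F  F
F  F  F  T  |  F  F
F  F  T  F  |  F  F
F  F  T  T  |  F  F
F  T  F  F  |  T  T
F  T  F  T  |  T  T
F  T  T  F  |  T  T
F  T  T  T  |  T  T
T  F  F  F  |  T  T
T  F  F  T  |  T  T
T  F  T  F  |  T  T
T  F  T  T  |  T  T
T  T  F  F  |  T  T
T  T  F  T  |  T  T
T  T  T  F  |  T  T
T  T  T  T  |  T  T
The columns for φ and ψ agree on every row, so they are logically equivalent.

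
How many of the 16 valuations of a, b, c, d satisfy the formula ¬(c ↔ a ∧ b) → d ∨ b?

14

a | b | c | d || (a ∧ b) | (c ↔ (a ∧ b)) | ¬(c ↔ (a ∧ b)) | (d ∨ b) | (¬(c ↔ (a ∧ b)) → (d ∨ b))
T | T | T | T ||    T    |       T       |       F        |    T    |             T             
T | T | T | F ||    T    |       T       |       F        |    T    |             T             
T | T | F | T ||    T    |       F       |       T        |    T    |             T             
T | T | F | F ||    T    |       F       |       T        |    T    |             T             
T | F | T | T ||    F    |       F       |       T        |    T    |             T             
T | F | T | F ||    F    |       F       |       T        |    F    |             F             
T | F | F | T ||    F    |       T       |       F        |    T    |             T             
T | F | F | F ||    F    |       T       |       F        |    F    |             T             
F | T | T | T ||    F    |       F       |       T        |    T    |             T             
F | T | T | F ||    F    |       F       |       T        |    T    |             T             
F | T | F | T ||    F    |       T       |       F        |    T    |             T             
F | T | F | F ||    F    |       T       |       F        |    T    |             T             
F | F | T | T ||    F    |       F       |       T        |    T    |             T             
F | F | T | F ||    F    |       F       |       T        |    F    |             F             
F | F | F | T ||    F    |       T       |       F        |    T    |             T             
F | F | F | F ||    F    |       T       |       F        |    F    |             T             
The formula is true on 14 of the 16 rows.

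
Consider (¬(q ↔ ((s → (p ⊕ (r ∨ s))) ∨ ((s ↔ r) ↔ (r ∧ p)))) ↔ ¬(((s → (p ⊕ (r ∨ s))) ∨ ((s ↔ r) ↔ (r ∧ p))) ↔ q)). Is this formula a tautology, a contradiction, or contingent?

tautology

p | q | r | s || φ
0 | 0 | 0 | 0 || 1
0 | 0 | 0 | 1 || 1
0 | 0 | 1 | 0 || 1
0 | 0 | 1 | 1 || 1
0 | 1 | 0 | 0 || 1
0 | 1 | 0 | 1 || 1
0 | 1 | 1 | 0 || 1
0 | 1 | 1 | 1 || 1
1 | 0 | 0 | 0 || 1
1 | 0 | 0 | 1 || 1
1 | 0 | 1 | 0 || 1
1 | 0 | 1 | 1 || 1
1 | 1 | 0 | 0 || 1
1 | 1 | 0 | 1 || 1
1 | 1 | 1 | 0 || 1
1 | 1 | 1 | 1 || 1
Every row is 1, so the formula is a tautology.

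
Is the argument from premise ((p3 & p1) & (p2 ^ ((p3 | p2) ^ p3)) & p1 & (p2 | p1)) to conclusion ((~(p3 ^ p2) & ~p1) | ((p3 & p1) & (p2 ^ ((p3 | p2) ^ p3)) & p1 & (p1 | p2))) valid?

yes

p1 | p2 | p3 | φ | ψ
-- | -- | -- | - | -
T  | T  | T  | T | T
T  | T  | F  | F | F
T  | F  | T  | F | F
T  | F  | F  | F | F
F  | T  | T  | F | T
F  | T  | F  | F | F
F  | F  | T  | F | F
F  | F  | F  | F | T
In every row where φ is true, ψ is also true, so φ ⊨ ψ.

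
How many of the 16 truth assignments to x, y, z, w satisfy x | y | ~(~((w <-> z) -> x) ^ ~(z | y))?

14

x  y  z  w     (x | y)  (w <-> z)  ((w <-> z) -> x)  ~((w <-> z) -> x)  (z | y)  ~(z | y)  φ
T  T  T  T        T         T             T                  F             T        F      T
T  T  T  F        T         F             T                  F             T        F      T
T  T  F  T        T         F             T                  F             T        F      T
T  T  F  F        T         T             T                  F             T        F      T
T  F  T  T        T         T             T                  F             T        F      T
T  F  T  F        T         F             T                  F             T        F      T
T  F  F  T        T         F             T                  F             F        T      T
T  F  F  F        T         T             T                  F             F        T      T
F  T  T  T        T         T             F                  T             T        F      T
F  T  T  F        T         F             T                  F             T        F      T
F  T  F  T        T         F             T                  F             T        F      T
F  T  F  F        T         T             F                  T             T        F      T
F  F  T  T        F         T             F                  T             T        F      F
F  F  T  F        F         F             T                  F             T        F      T
F  F  F  T        F         F             T                  F             F        T      F
F  F  F  F        F         T             F                  T             F        T      T
The formula is true on 14 of the 16 rows.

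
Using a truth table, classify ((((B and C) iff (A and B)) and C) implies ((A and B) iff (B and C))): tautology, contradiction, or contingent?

tautology

A | B | C || (B and C) | (A and B) | ((B and C) iff (A and B)) | ((A and B) iff (B and C)) | φ
1 | 1 | 1 ||     1     |     1     |             1             |             1             | 1
1 | 1 | 0 ||     0     |     1     |             0             |             0             | 1
1 | 0 | 1 ||     0     |     0     |             1             |             1             | 1
1 | 0 | 0 ||     0     |     0     |             1             |             1             | 1
0 | 1 | 1 ||     1     |     0     |             0             |             0             | 1
0 | 1 | 0 ||     0     |     0     |             1             |             1             | 1
0 | 0 | 1 ||     0     |     0     |             1             |             1             | 1
0 | 0 | 0 ||     0     |     0     |             1             |             1             | 1
Every row is 1, so the formula is a tautology.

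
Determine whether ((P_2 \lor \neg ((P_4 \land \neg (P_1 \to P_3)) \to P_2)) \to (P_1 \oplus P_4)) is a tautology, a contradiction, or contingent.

contingent

 P_1  |  P_2  |  P_3  |  P_4  || (P_1 \to P_3) | \neg (P_1 \to P_3) | (P_1 \oplus P_4) |   φ  
 True |  True |  True |  True ||      True     |       False        |      False       | False
 True |  True |  True | False ||      True     |       False        |       True       |  True
 True |  True | False |  True ||     False     |        True        |      False       | False
 True |  True | False | False ||     False     |        True        |       True       |  True
 True | False |  True |  True ||      True     |       False        |      False       |  True
 True | False |  True | False ||      True     |       False        |       True       |  True
 True | False | False |  True ||     False     |        True        |      False       | False
 True | False | False | False ||     False     |        True        |       True       |  True
False |  True |  True |  True ||      True     |       False        |       True       |  True
False |  True |  True | False ||      True     |       False        |      False       | False
False |  True | False |  True ||      True     |       False        |       True       |  True
False |  True | False | False ||      True     |       False        |      False       | False
False | False |  True |  True ||      True     |       False        |       True       |  True
False | False |  True | False ||      True     |       False        |      False       |  True
False | False | False |  True ||      True     |       False        |       True       |  True
False | False | False | False ||      True     |       False        |      False       |  True
11 of 16 rows are True, so the formula is contingent.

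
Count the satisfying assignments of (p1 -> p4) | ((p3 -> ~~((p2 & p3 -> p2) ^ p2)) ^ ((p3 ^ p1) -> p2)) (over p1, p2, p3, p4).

p1 | p2 | p3 | p4 | φ
-- | -- | -- | -- | -
F  | F  | F  | F  | T
F  | F  | F  | T  | T
F  | F  | T  | F  | T
F  | F  | T  | T  | T
F  | T  | F  | F  | T
F  | T  | F  | T  | T
F  | T  | T  | F  | T
F  | T  | T  | T  | T
T  | F  | F  | F  | T
T  | F  | F  | T  | T
T  | F  | T  | F  | F
T  | F  | T  | T  | T
T  | T  | F  | F  | F
T  | T  | F  | T  | T
T  | T  | T  | F  | T
T  | T  | T  | T  | T
The formula is true on 14 of the 16 rows.

14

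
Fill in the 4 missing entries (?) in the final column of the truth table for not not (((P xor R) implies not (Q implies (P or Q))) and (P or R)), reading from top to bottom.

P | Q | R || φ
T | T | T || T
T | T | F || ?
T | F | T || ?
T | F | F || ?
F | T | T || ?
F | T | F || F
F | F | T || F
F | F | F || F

F, T, F, F

Row P=T, Q=T, R=F: (((P xor R) implies not (Q implies (P or Q))) and (P or R)) = F, not (((P xor R) implies not (Q implies (P or Q))) and (P or R)) = T, so the formula = F.
Row P=T, Q=F, R=T: (((P xor R) implies not (Q implies (P or Q))) and (P or R)) = T, not (((P xor R) implies not (Q implies (P or Q))) and (P or R)) = F, so the formula = T.
Row P=T, Q=F, R=F: (((P xor R) implies not (Q implies (P or Q))) and (P or R)) = F, not (((P xor R) implies not (Q implies (P or Q))) and (P or R)) = T, so the formula = F.
Row P=F, Q=T, R=T: (((P xor R) implies not (Q implies (P or Q))) and (P or R)) = F, not (((P xor R) implies not (Q implies (P or Q))) and (P or R)) = T, so the formula = F.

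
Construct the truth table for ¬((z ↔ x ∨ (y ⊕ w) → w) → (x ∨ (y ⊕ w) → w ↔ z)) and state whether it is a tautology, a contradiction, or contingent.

contradiction

x  y  z  w  |  φ
0  0  0  0  |  0
0  0  0  1  |  0
0  0  1  0  |  0
0  0  1  1  |  0
0  1  0  0  |  0
0  1  0  1  |  0
0  1  1  0  |  0
0  1  1  1  |  0
1  0  0  0  |  0
1  0  0  1  |  0
1  0  1  0  |  0
1  0  1  1  |  0
1  1  0  0  |  0
1  1  0  1  |  0
1  1  1  0  |  0
1  1  1  1  |  0
Every row is 0, so the formula is a contradiction.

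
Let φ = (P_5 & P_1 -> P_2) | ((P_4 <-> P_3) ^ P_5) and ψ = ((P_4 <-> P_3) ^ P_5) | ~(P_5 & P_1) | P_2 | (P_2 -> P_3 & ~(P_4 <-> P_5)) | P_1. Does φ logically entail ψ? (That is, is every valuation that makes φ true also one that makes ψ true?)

P_1 | P_2 | P_3 | P_4 | P_5 | φ | ψ
--- | --- | --- | --- | --- | - | -
 T  |  T  |  T  |  T  |  T  | T | T
 T  |  T  |  T  |  T  |  F  | T | T
 T  |  T  |  T  |  F  |  T  | T | T
 T  |  T  |  T  |  F  |  F  | T | T
 T  |  T  |  F  |  T  |  T  | T | T
 T  |  T  |  F  |  T  |  F  | T | T
 T  |  T  |  F  |  F  |  T  | T | T
 T  |  T  |  F  |  F  |  F  | T | T
 T  |  F  |  T  |  T  |  T  | F | T
 T  |  F  |  T  |  T  |  F  | T | T
 T  |  F  |  T  |  F  |  T  | T | T
 T  |  F  |  T  |  F  |  F  | T | T
 T  |  F  |  F  |  T  |  T  | T | T
 T  |  F  |  F  |  T  |  F  | T | T
 T  |  F  |  F  |  F  |  T  | F | T
 T  |  F  |  F  |  F  |  F  | T | T
 F  |  T  |  T  |  T  |  T  | T | T
 F  |  T  |  T  |  T  |  F  | T | T
 F  |  T  |  T  |  F  |  T  | T | T
 F  |  T  |  T  |  F  |  F  | T | T
 F  |  T  |  F  |  T  |  T  | T | T
 F  |  T  |  F  |  T  |  F  | T | T
 F  |  T  |  F  |  F  |  T  | T | T
 F  |  T  |  F  |  F  |  F  | T | T
 F  |  F  |  T  |  T  |  T  | T | T
 F  |  F  |  T  |  T  |  F  | T | T
 F  |  F  |  T  |  F  |  T  | T | T
 F  |  F  |  T  |  F  |  F  | T | T
 F  |  F  |  F  |  T  |  T  | T | T
 F  |  F  |  F  |  T  |  F  | T | T
 F  |  F  |  F  |  F  |  T  | T | T
 F  |  F  |  F  |  F  |  F  | T | T
In every row where φ is true, ψ is also true, so φ ⊨ ψ.

yes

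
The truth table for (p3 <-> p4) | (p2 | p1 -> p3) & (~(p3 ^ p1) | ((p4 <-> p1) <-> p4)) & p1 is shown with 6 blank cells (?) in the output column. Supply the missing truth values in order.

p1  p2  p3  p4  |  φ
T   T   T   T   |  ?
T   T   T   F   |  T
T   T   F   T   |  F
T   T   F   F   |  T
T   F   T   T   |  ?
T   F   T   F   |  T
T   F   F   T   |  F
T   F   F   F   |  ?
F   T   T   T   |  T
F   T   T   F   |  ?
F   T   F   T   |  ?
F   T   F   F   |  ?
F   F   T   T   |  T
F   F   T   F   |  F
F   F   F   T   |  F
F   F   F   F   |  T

Row p1=T, p2=T, p3=T, p4=T: (p3 <-> p4) = T, ((p2 | p1 -> p3) & (~(p3 ^ p1) | ((p4 <-> p1) <-> p4)) & p1) = T, so the formula = T.
Row p1=T, p2=F, p3=T, p4=T: (p3 <-> p4) = T, ((p2 | p1 -> p3) & (~(p3 ^ p1) | ((p4 <-> p1) <-> p4)) & p1) = T, so the formula = T.
Row p1=T, p2=F, p3=F, p4=F: (p3 <-> p4) = T, ((p2 | p1 -> p3) & (~(p3 ^ p1) | ((p4 <-> p1) <-> p4)) & p1) = F, so the formula = T.
Row p1=F, p2=T, p3=T, p4=F: (p3 <-> p4) = F, ((p2 | p1 -> p3) & (~(p3 ^ p1) | ((p4 <-> p1) <-> p4)) & p1) = F, so the formula = F.
Row p1=F, p2=T, p3=F, p4=T: (p3 <-> p4) = F, ((p2 | p1 -> p3) & (~(p3 ^ p1) | ((p4 <-> p1) <-> p4)) & p1) = F, so the formula = F.
Row p1=F, p2=T, p3=F, p4=F: (p3 <-> p4) = T, ((p2 | p1 -> p3) & (~(p3 ^ p1) | ((p4 <-> p1) <-> p4)) & p1) = F, so the formula = T.

T, T, T, F, F, T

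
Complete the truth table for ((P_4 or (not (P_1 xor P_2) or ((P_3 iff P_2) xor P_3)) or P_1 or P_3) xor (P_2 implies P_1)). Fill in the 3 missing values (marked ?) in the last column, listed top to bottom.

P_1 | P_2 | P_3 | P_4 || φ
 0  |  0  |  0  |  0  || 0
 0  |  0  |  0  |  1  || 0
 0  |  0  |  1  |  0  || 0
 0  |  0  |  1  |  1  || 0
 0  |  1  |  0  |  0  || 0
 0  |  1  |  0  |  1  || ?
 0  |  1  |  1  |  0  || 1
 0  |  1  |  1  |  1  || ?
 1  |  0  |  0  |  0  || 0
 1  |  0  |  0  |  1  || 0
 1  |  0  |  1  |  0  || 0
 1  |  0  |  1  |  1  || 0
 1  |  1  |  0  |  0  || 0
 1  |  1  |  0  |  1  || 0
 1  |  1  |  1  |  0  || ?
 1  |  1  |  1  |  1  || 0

1, 1, 0

Row P_1=0, P_2=1, P_3=0, P_4=1: (P_4 or (not (P_1 xor P_2) or ((P_3 iff P_2) xor P_3)) or P_1 or P_3) = 1, (P_2 implies P_1) = 0, so the formula = 1.
Row P_1=0, P_2=1, P_3=1, P_4=1: (P_4 or (not (P_1 xor P_2) or ((P_3 iff P_2) xor P_3)) or P_1 or P_3) = 1, (P_2 implies P_1) = 0, so the formula = 1.
Row P_1=1, P_2=1, P_3=1, P_4=0: (P_4 or (not (P_1 xor P_2) or ((P_3 iff P_2) xor P_3)) or P_1 or P_3) = 1, (P_2 implies P_1) = 1, so the formula = 0.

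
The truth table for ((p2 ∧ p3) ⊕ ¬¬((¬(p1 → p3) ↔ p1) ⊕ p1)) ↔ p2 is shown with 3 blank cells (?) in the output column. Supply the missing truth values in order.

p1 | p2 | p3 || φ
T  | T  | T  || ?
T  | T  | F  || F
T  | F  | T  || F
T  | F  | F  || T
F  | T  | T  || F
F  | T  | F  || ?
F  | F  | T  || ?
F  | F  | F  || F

F, T, F

Row p1=T, p2=T, p3=T: ((p2 ∧ p3) ⊕ ¬¬((¬(p1 → p3) ↔ p1) ⊕ p1)) = F, so the formula = F.
Row p1=F, p2=T, p3=F: ((p2 ∧ p3) ⊕ ¬¬((¬(p1 → p3) ↔ p1) ⊕ p1)) = T, so the formula = T.
Row p1=F, p2=F, p3=T: ((p2 ∧ p3) ⊕ ¬¬((¬(p1 → p3) ↔ p1) ⊕ p1)) = T, so the formula = F.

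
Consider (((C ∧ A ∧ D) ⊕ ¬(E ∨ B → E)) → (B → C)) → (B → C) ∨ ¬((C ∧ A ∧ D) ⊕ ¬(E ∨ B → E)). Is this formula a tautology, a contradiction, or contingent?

tautology

A | B | C | D | E | φ
- | - | - | - | - | -
0 | 0 | 0 | 0 | 0 | 1
0 | 0 | 0 | 0 | 1 | 1
0 | 0 | 0 | 1 | 0 | 1
0 | 0 | 0 | 1 | 1 | 1
0 | 0 | 1 | 0 | 0 | 1
0 | 0 | 1 | 0 | 1 | 1
0 | 0 | 1 | 1 | 0 | 1
0 | 0 | 1 | 1 | 1 | 1
0 | 1 | 0 | 0 | 0 | 1
0 | 1 | 0 | 0 | 1 | 1
0 | 1 | 0 | 1 | 0 | 1
0 | 1 | 0 | 1 | 1 | 1
0 | 1 | 1 | 0 | 0 | 1
0 | 1 | 1 | 0 | 1 | 1
0 | 1 | 1 | 1 | 0 | 1
0 | 1 | 1 | 1 | 1 | 1
1 | 0 | 0 | 0 | 0 | 1
1 | 0 | 0 | 0 | 1 | 1
1 | 0 | 0 | 1 | 0 | 1
1 | 0 | 0 | 1 | 1 | 1
1 | 0 | 1 | 0 | 0 | 1
1 | 0 | 1 | 0 | 1 | 1
1 | 0 | 1 | 1 | 0 | 1
1 | 0 | 1 | 1 | 1 | 1
1 | 1 | 0 | 0 | 0 | 1
1 | 1 | 0 | 0 | 1 | 1
1 | 1 | 0 | 1 | 0 | 1
1 | 1 | 0 | 1 | 1 | 1
1 | 1 | 1 | 0 | 0 | 1
1 | 1 | 1 | 0 | 1 | 1
1 | 1 | 1 | 1 | 0 | 1
1 | 1 | 1 | 1 | 1 | 1
Every row is 1, so the formula is a tautology.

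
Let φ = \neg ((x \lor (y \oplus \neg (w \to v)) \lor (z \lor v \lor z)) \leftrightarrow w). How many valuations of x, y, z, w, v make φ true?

  x      y      z      w      v    |    φ  
 True   True   True   True   True  |  False
 True   True   True   True  False  |  False
 True   True   True  False   True  |   True
 True   True   True  False  False  |   True
 True   True  False   True   True  |  False
 True   True  False   True  False  |  False
 True   True  False  False   True  |   True
 True   True  False  False  False  |   True
 True  False   True   True   True  |  False
 True  False   True   True  False  |  False
 True  False   True  False   True  |   True
 True  False   True  False  False  |   True
 True  False  False   True   True  |  False
 True  False  False   True  False  |  False
 True  False  False  False   True  |   True
 True  False  False  False  False  |   True
False   True   True   True   True  |  False
False   True   True   True  False  |  False
False   True   True  False   True  |   True
False   True   True  False  False  |   True
False   True  False   True   True  |  False
False   True  False   True  False  |   True
False   True  False  False   True  |   True
False   True  False  False  False  |   True
False  False   True   True   True  |  False
False  False   True   True  False  |  False
False  False   True  False   True  |   True
False  False   True  False  False  |   True
False  False  False   True   True  |  False
False  False  False   True  False  |  False
False  False  False  False   True  |   True
False  False  False  False  False  |  False
The formula is true on 16 of the 32 rows.

16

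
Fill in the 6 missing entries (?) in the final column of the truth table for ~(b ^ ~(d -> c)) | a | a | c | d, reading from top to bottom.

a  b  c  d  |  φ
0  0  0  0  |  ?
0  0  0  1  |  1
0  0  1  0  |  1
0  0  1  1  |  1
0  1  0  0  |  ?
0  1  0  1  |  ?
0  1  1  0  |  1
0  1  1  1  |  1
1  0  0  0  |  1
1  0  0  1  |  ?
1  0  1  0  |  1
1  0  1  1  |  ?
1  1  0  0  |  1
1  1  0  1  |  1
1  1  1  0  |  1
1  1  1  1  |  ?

Row a=0, b=0, c=0, d=0: ~(b ^ ~(d -> c)) = 1, (a | c) = 0, so the formula = 1.
Row a=0, b=1, c=0, d=0: ~(b ^ ~(d -> c)) = 0, (a | c) = 0, so the formula = 0.
Row a=0, b=1, c=0, d=1: ~(b ^ ~(d -> c)) = 1, (a | c) = 0, so the formula = 1.
Row a=1, b=0, c=0, d=1: ~(b ^ ~(d -> c)) = 0, (a | c) = 1, so the formula = 1.
Row a=1, b=0, c=1, d=1: ~(b ^ ~(d -> c)) = 1, (a | c) = 1, so the formula = 1.
Row a=1, b=1, c=1, d=1: ~(b ^ ~(d -> c)) = 0, (a | c) = 1, so the formula = 1.

1, 0, 1, 1, 1, 1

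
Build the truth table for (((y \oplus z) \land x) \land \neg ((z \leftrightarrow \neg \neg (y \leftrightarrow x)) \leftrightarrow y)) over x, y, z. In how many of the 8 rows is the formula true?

1

x  y  z  |  (y \oplus z)  ((y \oplus z) \land x)  (y \leftrightarrow x)  \neg (y \leftrightarrow x)  φ
F  F  F  |       F                  F                       T                        F               F
F  F  T  |       T                  F                       T                        F               F
F  T  F  |       T                  F                       F                        T               F
F  T  T  |       F                  F                       F                        T               F
T  F  F  |       F                  F                       F                        T               F
T  F  T  |       T                  T                       F                        T               F
T  T  F  |       T                  T                       T                        F               T
T  T  T  |       F                  F                       T                        F               F
The formula is true on 1 of the 8 rows.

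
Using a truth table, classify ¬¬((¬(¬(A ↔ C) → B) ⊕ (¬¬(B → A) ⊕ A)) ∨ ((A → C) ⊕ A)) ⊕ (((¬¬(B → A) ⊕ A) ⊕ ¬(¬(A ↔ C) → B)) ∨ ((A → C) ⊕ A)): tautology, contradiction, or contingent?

contradiction

A | B | C || φ
F | F | F || F
F | F | T || F
F | T | F || F
F | T | T || F
T | F | F || F
T | F | T || F
T | T | F || F
T | T | T || F
Every row is F, so the formula is a contradiction.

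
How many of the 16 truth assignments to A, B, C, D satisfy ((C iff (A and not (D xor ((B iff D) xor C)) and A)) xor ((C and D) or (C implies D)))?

  A   |   B   |   C   |   D   ||   φ  
False | False | False | False || False
False | False | False |  True || False
False | False |  True | False || False
False | False |  True |  True ||  True
False |  True | False | False || False
False |  True | False |  True || False
False |  True |  True | False || False
False |  True |  True |  True ||  True
 True | False | False | False || False
 True | False | False |  True || False
 True | False |  True | False ||  True
 True | False |  True |  True || False
 True |  True | False | False ||  True
 True |  True | False |  True ||  True
 True |  True |  True | False || False
 True |  True |  True |  True ||  True
The formula is true on 6 of the 16 rows.

6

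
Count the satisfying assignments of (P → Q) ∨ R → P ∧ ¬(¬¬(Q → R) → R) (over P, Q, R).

1

P | Q | R || (P → Q) | ((P → Q) ∨ R) | (Q → R) | ¬(Q → R) | ¬¬(Q → R) | (¬¬(Q → R) → R) | ¬(¬¬(Q → R) → R) | (P ∧ ¬(¬¬(Q → R) → R)) | φ
1 | 1 | 1 ||    1    |       1       |    1    |    0     |     1     |        1        |        0         |           0            | 0
1 | 1 | 0 ||    1    |       1       |    0    |    1     |     0     |        1        |        0         |           0            | 0
1 | 0 | 1 ||    0    |       1       |    1    |    0     |     1     |        1        |        0         |           0            | 0
1 | 0 | 0 ||    0    |       0       |    1    |    0     |     1     |        0        |        1         |           1            | 1
0 | 1 | 1 ||    1    |       1       |    1    |    0     |     1     |        1        |        0         |           0            | 0
0 | 1 | 0 ||    1    |       1       |    0    |    1     |     0     |        1        |        0         |           0            | 0
0 | 0 | 1 ||    1    |       1       |    1    |    0     |     1     |        1        |        0         |           0            | 0
0 | 0 | 0 ||    1    |       1       |    1    |    0     |     1     |        0        |        1         |           0            | 0
The formula is true on 1 of the 8 rows.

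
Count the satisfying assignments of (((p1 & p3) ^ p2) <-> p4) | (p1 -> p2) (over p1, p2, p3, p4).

p1 | p2 | p3 | p4 || φ
T  | T  | T  | T  || T
T  | T  | T  | F  || T
T  | T  | F  | T  || T
T  | T  | F  | F  || T
T  | F  | T  | T  || T
T  | F  | T  | F  || F
T  | F  | F  | T  || F
T  | F  | F  | F  || T
F  | T  | T  | T  || T
F  | T  | T  | F  || T
F  | T  | F  | T  || T
F  | T  | F  | F  || T
F  | F  | T  | T  || T
F  | F  | T  | F  || T
F  | F  | F  | T  || T
F  | F  | F  | F  || T
The formula is true on 14 of the 16 rows.

14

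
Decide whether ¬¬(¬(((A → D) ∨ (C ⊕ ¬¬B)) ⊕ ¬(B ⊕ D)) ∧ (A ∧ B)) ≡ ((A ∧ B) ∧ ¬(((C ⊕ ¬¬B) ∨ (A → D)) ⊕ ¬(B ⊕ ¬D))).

A  B  C  D  |  φ  ψ
F  F  F  F  |  F  F
F  F  F  T  |  F  F
F  F  T  F  |  F  F
F  F  T  T  |  F  F
F  T  F  F  |  F  F
F  T  F  T  |  F  F
F  T  T  F  |  F  F
F  T  T  T  |  F  F
T  F  F  F  |  F  F
T  F  F  T  |  F  F
T  F  T  F  |  F  F
T  F  T  T  |  F  F
T  T  F  F  |  F  T
T  T  F  T  |  T  F
T  T  T  F  |  T  F
T  T  T  T  |  T  F
The columns differ at A=T, B=T, C=F, D=F (φ=F, ψ=T), so they are not equivalent.

not equivalent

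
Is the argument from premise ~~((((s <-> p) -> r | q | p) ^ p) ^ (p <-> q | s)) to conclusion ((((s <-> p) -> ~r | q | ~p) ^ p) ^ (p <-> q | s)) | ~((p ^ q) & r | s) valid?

p  q  r  s  |  φ  ψ
T  T  T  T  |  T  T
T  T  T  F  |  T  T
T  T  F  T  |  T  T
T  T  F  F  |  T  T
T  F  T  T  |  T  F
T  F  T  F  |  F  F
T  F  F  T  |  T  T
T  F  F  F  |  F  T
F  T  T  T  |  T  T
F  T  T  F  |  T  T
F  T  F  T  |  T  T
F  T  F  F  |  T  T
F  F  T  T  |  T  T
F  F  T  F  |  F  T
F  F  F  T  |  T  T
F  F  F  F  |  T  T
At p=T, q=F, r=T, s=T we have φ true but ψ false, so φ does not entail ψ.

no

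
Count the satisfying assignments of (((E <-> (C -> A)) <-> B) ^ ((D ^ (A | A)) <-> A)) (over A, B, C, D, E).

16

A | B | C | D | E || φ
T | T | T | T | T || T
T | T | T | T | F || F
T | T | T | F | T || F
T | T | T | F | F || T
T | T | F | T | T || T
T | T | F | T | F || F
T | T | F | F | T || F
T | T | F | F | F || T
T | F | T | T | T || F
T | F | T | T | F || T
T | F | T | F | T || T
T | F | T | F | F || F
T | F | F | T | T || F
T | F | F | T | F || T
T | F | F | F | T || T
T | F | F | F | F || F
F | T | T | T | T || F
F | T | T | T | F || T
F | T | T | F | T || T
F | T | T | F | F || F
F | T | F | T | T || T
F | T | F | T | F || F
F | T | F | F | T || F
F | T | F | F | F || T
F | F | T | T | T || T
F | F | T | T | F || F
F | F | T | F | T || F
F | F | T | F | F || T
F | F | F | T | T || F
F | F | F | T | F || T
F | F | F | F | T || T
F | F | F | F | F || F
The formula is true on 16 of the 32 rows.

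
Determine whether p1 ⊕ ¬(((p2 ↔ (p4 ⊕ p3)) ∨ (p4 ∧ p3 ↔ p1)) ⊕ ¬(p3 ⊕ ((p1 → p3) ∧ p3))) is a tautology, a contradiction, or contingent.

p1 | p2 | p3 | p4 || φ
T  | T  | T  | T  || F
T  | T  | T  | F  || F
T  | T  | F  | T  || F
T  | T  | F  | F  || T
T  | F  | T  | T  || F
T  | F  | T  | F  || T
T  | F  | F  | T  || T
T  | F  | F  | F  || F
F  | T  | T  | T  || F
F  | T  | T  | F  || T
F  | T  | F  | T  || T
F  | T  | F  | F  || T
F  | F  | T  | T  || T
F  | F  | T  | F  || T
F  | F  | F  | T  || T
F  | F  | F  | F  || T
10 of 16 rows are T, so the formula is contingent.

contingent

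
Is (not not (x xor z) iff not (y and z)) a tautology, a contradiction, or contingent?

x  y  z  |  (x xor z)  not (x xor z)  not not (x xor z)  (y and z)  not (y and z)  φ
T  T  T  |      F            T                F              T            F        T
T  T  F  |      T            F                T              F            T        T
T  F  T  |      F            T                F              F            T        F
T  F  F  |      T            F                T              F            T        T
F  T  T  |      T            F                T              T            F        F
F  T  F  |      F            T                F              F            T        F
F  F  T  |      T            F                T              F            T        T
F  F  F  |      F            T                F              F            T        F
4 of 8 rows are T, so the formula is contingent.

contingent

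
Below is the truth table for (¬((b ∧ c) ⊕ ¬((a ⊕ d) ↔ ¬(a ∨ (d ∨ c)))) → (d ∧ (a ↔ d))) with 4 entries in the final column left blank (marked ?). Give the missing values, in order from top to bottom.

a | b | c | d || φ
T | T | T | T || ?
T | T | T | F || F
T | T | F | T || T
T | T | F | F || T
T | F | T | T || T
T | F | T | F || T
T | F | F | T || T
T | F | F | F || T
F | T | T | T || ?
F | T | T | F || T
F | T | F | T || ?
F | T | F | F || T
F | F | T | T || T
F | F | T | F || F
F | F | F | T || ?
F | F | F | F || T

T, F, T, T

Row a=T, b=T, c=T, d=T: ¬((b ∧ c) ⊕ ¬((a ⊕ d) ↔ ¬(a ∨ (d ∨ c)))) = F, (d ∧ (a ↔ d)) = T, so the formula = T.
Row a=F, b=T, c=T, d=T: ¬((b ∧ c) ⊕ ¬((a ⊕ d) ↔ ¬(a ∨ (d ∨ c)))) = T, (d ∧ (a ↔ d)) = F, so the formula = F.
Row a=F, b=T, c=F, d=T: ¬((b ∧ c) ⊕ ¬((a ⊕ d) ↔ ¬(a ∨ (d ∨ c)))) = F, (d ∧ (a ↔ d)) = F, so the formula = T.
Row a=F, b=F, c=F, d=T: ¬((b ∧ c) ⊕ ¬((a ⊕ d) ↔ ¬(a ∨ (d ∨ c)))) = F, (d ∧ (a ↔ d)) = F, so the formula = T.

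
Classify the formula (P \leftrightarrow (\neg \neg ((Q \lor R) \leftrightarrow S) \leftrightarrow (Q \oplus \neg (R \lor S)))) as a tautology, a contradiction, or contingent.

contingent

P | Q | R | S | φ
- | - | - | - | -
T | T | T | T | T
T | T | T | F | F
T | T | F | T | T
T | T | F | F | T
T | F | T | T | F
T | F | T | F | T
T | F | F | T | T
T | F | F | F | T
F | T | T | T | F
F | T | T | F | T
F | T | F | T | F
F | T | F | F | F
F | F | T | T | T
F | F | T | F | F
F | F | F | T | F
F | F | F | F | F
8 of 16 rows are T, so the formula is contingent.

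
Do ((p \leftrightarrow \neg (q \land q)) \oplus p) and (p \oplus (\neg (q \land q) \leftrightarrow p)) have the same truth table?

p | q || φ | ψ
F | F || F | F
F | T || T | T
T | F || F | F
T | T || T | T
The columns for φ and ψ agree on every row, so they are logically equivalent.

equivalent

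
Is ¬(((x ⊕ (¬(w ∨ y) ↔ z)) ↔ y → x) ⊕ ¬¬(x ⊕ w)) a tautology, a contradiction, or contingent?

  x   |   y   |   z   |   w   || (w ∨ y) | ¬(w ∨ y) | (¬(w ∨ y) ↔ z) | (x ⊕ (¬(w ∨ y) ↔ z)) | (y → x) | (x ⊕ w) | ¬(x ⊕ w) | ¬¬(x ⊕ w) |   φ  
 True |  True |  True |  True ||   True  |  False   |     False      |         True         |   True  |  False  |   True   |   False   | False
 True |  True |  True | False ||   True  |  False   |     False      |         True         |   True  |   True  |  False   |    True   |  True
 True |  True | False |  True ||   True  |  False   |      True      |        False         |   True  |  False  |   True   |   False   |  True
 True |  True | False | False ||   True  |  False   |      True      |        False         |   True  |   True  |  False   |    True   | False
 True | False |  True |  True ||   True  |  False   |     False      |         True         |   True  |  False  |   True   |   False   | False
 True | False |  True | False ||  False  |   True   |      True      |        False         |   True  |   True  |  False   |    True   | False
 True | False | False |  True ||   True  |  False   |      True      |        False         |   True  |  False  |   True   |   False   |  True
 True | False | False | False ||  False  |   True   |     False      |         True         |   True  |   True  |  False   |    True   |  True
False |  True |  True |  True ||   True  |  False   |     False      |        False         |  False  |   True  |  False   |    True   |  True
False |  True |  True | False ||   True  |  False   |     False      |        False         |  False  |  False  |   True   |   False   | False
False |  True | False |  True ||   True  |  False   |      True      |         True         |  False  |   True  |  False   |    True   | False
False |  True | False | False ||   True  |  False   |      True      |         True         |  False  |  False  |   True   |   False   |  True
False | False |  True |  True ||   True  |  False   |     False      |        False         |   True  |   True  |  False   |    True   | False
False | False |  True | False ||  False  |   True   |      True      |         True         |   True  |  False  |   True   |   False   | False
False | False | False |  True ||   True  |  False   |      True      |         True         |   True  |   True  |  False   |    True   |  True
False | False | False | False ||  False  |   True   |     False      |        False         |   True  |  False  |   True   |   False   |  True
8 of 16 rows are True, so the formula is contingent.

contingent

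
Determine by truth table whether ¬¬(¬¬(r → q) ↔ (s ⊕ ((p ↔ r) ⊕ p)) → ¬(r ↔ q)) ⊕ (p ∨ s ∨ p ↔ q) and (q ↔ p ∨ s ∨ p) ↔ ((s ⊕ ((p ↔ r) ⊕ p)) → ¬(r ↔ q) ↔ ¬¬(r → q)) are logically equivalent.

not equivalent

p  q  r  s  |  φ  ψ
T  T  T  T  |  T  F
T  T  T  F  |  F  T
T  T  F  T  |  F  T
T  T  F  F  |  F  T
T  F  T  T  |  F  T
T  F  T  F  |  F  T
T  F  F  T  |  T  F
T  F  F  F  |  F  T
F  T  T  T  |  T  F
F  T  T  F  |  T  F
F  T  F  T  |  F  T
F  T  F  F  |  T  F
F  F  T  T  |  F  T
F  F  T  F  |  T  F
F  F  F  T  |  T  F
F  F  F  F  |  T  F
The columns differ at p=T, q=T, r=T, s=T (φ=T, ψ=F), so they are not equivalent.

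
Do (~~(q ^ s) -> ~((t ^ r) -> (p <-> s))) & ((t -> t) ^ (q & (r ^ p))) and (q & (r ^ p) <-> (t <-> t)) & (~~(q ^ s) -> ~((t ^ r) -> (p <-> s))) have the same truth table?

not equivalent

p | q | r | s | t || φ | ψ
1 | 1 | 1 | 1 | 1 || 1 | 0
1 | 1 | 1 | 1 | 0 || 1 | 0
1 | 1 | 1 | 0 | 1 || 0 | 0
1 | 1 | 1 | 0 | 0 || 1 | 0
1 | 1 | 0 | 1 | 1 || 0 | 1
1 | 1 | 0 | 1 | 0 || 0 | 1
1 | 1 | 0 | 0 | 1 || 0 | 1
1 | 1 | 0 | 0 | 0 || 0 | 0
1 | 0 | 1 | 1 | 1 || 0 | 0
1 | 0 | 1 | 1 | 0 || 0 | 0
1 | 0 | 1 | 0 | 1 || 1 | 0
1 | 0 | 1 | 0 | 0 || 1 | 0
1 | 0 | 0 | 1 | 1 || 0 | 0
1 | 0 | 0 | 1 | 0 || 0 | 0
1 | 0 | 0 | 0 | 1 || 1 | 0
1 | 0 | 0 | 0 | 0 || 1 | 0
0 | 1 | 1 | 1 | 1 || 0 | 1
0 | 1 | 1 | 1 | 0 || 0 | 1
0 | 1 | 1 | 0 | 1 || 0 | 0
0 | 1 | 1 | 0 | 0 || 0 | 0
0 | 1 | 0 | 1 | 1 || 1 | 0
0 | 1 | 0 | 1 | 0 || 1 | 0
0 | 1 | 0 | 0 | 1 || 0 | 0
0 | 1 | 0 | 0 | 0 || 0 | 0
0 | 0 | 1 | 1 | 1 || 0 | 0
0 | 0 | 1 | 1 | 0 || 1 | 0
0 | 0 | 1 | 0 | 1 || 1 | 0
0 | 0 | 1 | 0 | 0 || 1 | 0
0 | 0 | 0 | 1 | 1 || 1 | 0
0 | 0 | 0 | 1 | 0 || 0 | 0
0 | 0 | 0 | 0 | 1 || 1 | 0
0 | 0 | 0 | 0 | 0 || 1 | 0
The columns differ at p=1, q=1, r=1, s=1, t=1 (φ=1, ψ=0), so they are not equivalent.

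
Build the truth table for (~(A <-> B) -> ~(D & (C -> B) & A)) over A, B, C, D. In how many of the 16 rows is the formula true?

A  B  C  D  |  φ
T  T  T  T  |  T
T  T  T  F  |  T
T  T  F  T  |  T
T  T  F  F  |  T
T  F  T  T  |  T
T  F  T  F  |  T
T  F  F  T  |  F
T  F  F  F  |  T
F  T  T  T  |  T
F  T  T  F  |  T
F  T  F  T  |  T
F  T  F  F  |  T
F  F  T  T  |  T
F  F  T  F  |  T
F  F  F  T  |  T
F  F  F  F  |  T
The formula is true on 15 of the 16 rows.

15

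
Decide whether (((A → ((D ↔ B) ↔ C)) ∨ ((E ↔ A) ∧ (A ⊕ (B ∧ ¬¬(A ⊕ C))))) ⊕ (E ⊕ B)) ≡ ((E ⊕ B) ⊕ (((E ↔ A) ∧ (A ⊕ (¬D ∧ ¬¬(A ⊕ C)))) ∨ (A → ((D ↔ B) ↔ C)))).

not equivalent

A  B  C  D  E  |  φ  ψ
T  T  T  T  T  |  T  T
T  T  T  T  F  |  F  F
T  T  T  F  T  |  T  T
T  T  T  F  F  |  T  T
T  T  F  T  T  |  F  T
T  T  F  T  F  |  T  T
T  T  F  F  T  |  T  T
T  T  F  F  F  |  F  F
T  F  T  T  T  |  F  F
T  F  T  T  F  |  F  F
T  F  T  F  T  |  F  F
T  F  T  F  F  |  T  T
T  F  F  T  T  |  F  F
T  F  F  T  F  |  T  T
T  F  F  F  T  |  F  T
T  F  F  F  F  |  F  F
F  T  T  T  T  |  T  T
F  T  T  T  F  |  F  F
F  T  T  F  T  |  T  T
F  T  T  F  F  |  F  F
F  T  F  T  T  |  T  T
F  T  F  T  F  |  F  F
F  T  F  F  T  |  T  T
F  T  F  F  F  |  F  F
F  F  T  T  T  |  F  F
F  F  T  T  F  |  T  T
F  F  T  F  T  |  F  F
F  F  T  F  F  |  T  T
F  F  F  T  T  |  F  F
F  F  F  T  F  |  T  T
F  F  F  F  T  |  F  F
F  F  F  F  F  |  T  T
The columns differ at A=T, B=T, C=F, D=T, E=T (φ=F, ψ=T), so they are not equivalent.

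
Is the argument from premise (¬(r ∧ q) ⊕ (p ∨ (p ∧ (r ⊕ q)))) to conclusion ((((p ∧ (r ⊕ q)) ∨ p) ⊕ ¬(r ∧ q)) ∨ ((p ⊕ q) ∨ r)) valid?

p  q  r  |  φ  ψ
T  T  T  |  T  T
T  T  F  |  F  F
T  F  T  |  F  T
T  F  F  |  F  T
F  T  T  |  F  T
F  T  F  |  T  T
F  F  T  |  T  T
F  F  F  |  T  T
In every row where φ is true, ψ is also true, so φ ⊨ ψ.

yes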